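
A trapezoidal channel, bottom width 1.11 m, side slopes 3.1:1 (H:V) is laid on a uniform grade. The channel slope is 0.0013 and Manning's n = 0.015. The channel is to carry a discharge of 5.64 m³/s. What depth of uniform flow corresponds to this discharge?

y_n = 0.922 m

Manning's equation rearranged: A R^(2/3) = nQ / (1·√S) = 0.015 × 5.64 / (√0.0013) = 2.346.
At y = 0.804 m: A R^(2/3) = 1.717 — short.
At y = 1.11 m: A R^(2/3) = 3.616 — over.
At y = 0.922 m: A R^(2/3) = 2.348 — ≈ 2.346.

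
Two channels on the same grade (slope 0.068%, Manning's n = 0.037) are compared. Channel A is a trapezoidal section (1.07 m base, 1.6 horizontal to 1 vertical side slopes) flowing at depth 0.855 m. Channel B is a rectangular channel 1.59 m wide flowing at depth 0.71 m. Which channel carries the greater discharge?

Channel A: With bottom width b = 1.07 m and side slope z = 1.6: A = (b + zy)y = (1.07 + 1.6×0.855)×0.855 = 2.084 m²; P = b + 2y√(1+z²) = 1.07 + 2×0.855×1.887 = 4.296 m. Hydraulic radius R = A/P = 2.084/4.296 = 0.4852 m. Q_A = (1/0.037)·2.084·0.4852^(2/3)·√0.00068 = 0.9071 m³/s.
Channel B: Flow area A = b·y = 1.59 × 0.71 = 1.129 m². Wetted perimeter P = b + 2y = 1.59 + 2×0.71 = 3.01 m. Hydraulic radius R = A/P = 1.129/3.01 = 0.375 m. Q_B = (1/0.037)·1.129·0.375^(2/3)·√0.00068 = 0.4138 m³/s.
Q_A = 0.9071 m³/s vs Q_B = 0.4138 m³/s, so channel A carries more.

channel A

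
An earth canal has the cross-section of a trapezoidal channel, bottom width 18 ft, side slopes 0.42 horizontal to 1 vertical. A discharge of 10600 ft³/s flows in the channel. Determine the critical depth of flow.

At critical depth, Q² T / (g A³) = 1, i.e. A³/T = Q²/g = 10600²/32.2 = 3489000.
Trying y = 15 ft: A³/T = 1583000 — too small.
Trying y = 18.9 ft: A³/T = 3478000 — matches.

y_c = 18.9 ft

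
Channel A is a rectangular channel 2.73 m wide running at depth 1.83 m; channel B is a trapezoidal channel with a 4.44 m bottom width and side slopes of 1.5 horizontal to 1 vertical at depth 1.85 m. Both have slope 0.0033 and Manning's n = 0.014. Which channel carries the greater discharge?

Channel A: Flow area A = b·y = 2.73 × 1.83 = 4.996 m². Wetted perimeter P = b + 2y = 2.73 + 2×1.83 = 6.39 m. Hydraulic radius R = A/P = 4.996/6.39 = 0.7818 m. Q_A = (1/0.014)·4.996·0.7818^(2/3)·√0.0033 = 17.4 m³/s.
Channel B: With bottom width b = 4.44 m and side slope z = 1.5: A = (b + zy)y = (4.44 + 1.5×1.85)×1.85 = 13.35 m²; P = b + 2y√(1+z²) = 4.44 + 2×1.85×1.803 = 11.11 m. Hydraulic radius R = A/P = 13.35/11.11 = 1.201 m. Q_B = (1/0.014)·13.35·1.201^(2/3)·√0.0033 = 61.9 m³/s.
Q_A = 17.4 m³/s vs Q_B = 61.9 m³/s, so channel B carries more.

channel B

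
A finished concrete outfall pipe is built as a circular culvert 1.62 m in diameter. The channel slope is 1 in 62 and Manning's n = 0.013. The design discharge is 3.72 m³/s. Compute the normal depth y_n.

y_n = 0.649 m

Manning's equation rearranged: A R^(2/3) = nQ / (1·√S) = 0.013 × 3.72 / (√0.01613) = 0.3808.
Trying y = 0.565 m: A R^(2/3) = 0.2947 — low.
Trying y = 0.801 m: A R^(2/3) = 0.5535 — high.
Trying y = 0.649 m: A R^(2/3) = 0.3813 — close enough.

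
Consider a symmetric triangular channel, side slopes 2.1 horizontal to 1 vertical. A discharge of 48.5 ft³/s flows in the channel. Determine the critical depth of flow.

y_c = 2.01 ft

At critical depth, Q² T / (g A³) = 1, i.e. A³/T = Q²/g = 48.5²/32.2 = 73.05.
At y = 1.44 ft: A³/T = 13.65 — low.
At y = 2.22 ft: A³/T = 118.9 — high.
At y = 2.01 ft: A³/T = 72.34 — ≈ 73.05.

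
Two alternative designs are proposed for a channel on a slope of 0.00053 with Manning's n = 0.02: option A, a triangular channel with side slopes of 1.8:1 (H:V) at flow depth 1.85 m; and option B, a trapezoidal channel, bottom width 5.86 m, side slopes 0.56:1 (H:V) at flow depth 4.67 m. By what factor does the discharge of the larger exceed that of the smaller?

13.2

Channel A: For a triangular section with side slope z = 1.8: A = zy² = 1.8×1.85² = 6.161 m²; P = 2y√(1+z²) = 2×1.85×2.059 = 7.619 m. Hydraulic radius R = A/P = 6.161/7.619 = 0.8086 m. Q_A = (1/0.02)·6.161·0.8086^(2/3)·√0.00053 = 6.155 m³/s.
Channel B: With bottom width b = 5.86 m and side slope z = 0.56: A = (b + zy)y = (5.86 + 0.56×4.67)×4.67 = 39.58 m²; P = b + 2y√(1+z²) = 5.86 + 2×4.67×1.146 = 16.56 m. Hydraulic radius R = A/P = 39.58/16.56 = 2.389 m. Q_B = (1/0.02)·39.58·2.389^(2/3)·√0.00053 = 81.43 m³/s.
The larger discharge is 81.43 m³/s and the smaller is 6.155 m³/s; the ratio is 13.2.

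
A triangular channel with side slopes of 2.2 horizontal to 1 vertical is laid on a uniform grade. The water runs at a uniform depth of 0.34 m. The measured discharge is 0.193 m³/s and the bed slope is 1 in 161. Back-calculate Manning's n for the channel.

n = 0.0299

For a triangular section with side slope z = 2.2: A = zy² = 2.2×0.34² = 0.2543 m²; P = 2y√(1+z²) = 2×0.34×2.417 = 1.643 m.
Hydraulic radius R = A/P = 0.2543/1.643 = 0.1548 m.
Rearranging Manning's equation: n = (1/Q) A R^(2/3) S^(1/2) = (1/0.193) × 0.2543 × 0.1548^(2/3) × √0.006211 = 0.0299.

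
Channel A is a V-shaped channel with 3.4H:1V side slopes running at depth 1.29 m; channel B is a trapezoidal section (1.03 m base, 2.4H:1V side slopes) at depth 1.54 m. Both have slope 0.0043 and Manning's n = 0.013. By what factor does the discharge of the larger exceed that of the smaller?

1.53

Channel A: For a triangular section with side slope z = 3.4: A = zy² = 3.4×1.29² = 5.658 m²; P = 2y√(1+z²) = 2×1.29×3.544 = 9.144 m. Hydraulic radius R = A/P = 5.658/9.144 = 0.6188 m. Q_A = (1/0.013)·5.658·0.6188^(2/3)·√0.0043 = 20.72 m³/s.
Channel B: With bottom width b = 1.03 m and side slope z = 2.4: A = (b + zy)y = (1.03 + 2.4×1.54)×1.54 = 7.278 m²; P = b + 2y√(1+z²) = 1.03 + 2×1.54×2.6 = 9.038 m. Hydraulic radius R = A/P = 7.278/9.038 = 0.8053 m. Q_B = (1/0.013)·7.278·0.8053^(2/3)·√0.0043 = 31.78 m³/s.
The larger discharge is 31.78 m³/s and the smaller is 20.72 m³/s; the ratio is 1.53.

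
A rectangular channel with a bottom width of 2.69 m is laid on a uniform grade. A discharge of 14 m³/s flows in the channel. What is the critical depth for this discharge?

For a rectangular channel, critical depth y_c = (q²/g)^(1/3) where q = Q/b = 14/2.69 = 5.204 m²/s.
So y_c = (5.204²/9.81)^(1/3) = 1.4 m.

y_c = 1.4 m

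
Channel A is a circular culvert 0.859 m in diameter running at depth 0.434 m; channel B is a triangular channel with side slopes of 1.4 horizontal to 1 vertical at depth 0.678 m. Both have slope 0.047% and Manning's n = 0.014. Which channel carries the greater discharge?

Channel A: For a circular section of diameter D = 0.859 m at depth y = 0.434 m, the central angle is θ = 2 arccos(1 − 2y/D) = 3.163 rad. Then A = (D²/8)(θ − sin θ) = 0.2936 m² and P = Dθ/2 = 1.358 m. Hydraulic radius R = A/P = 0.2936/1.358 = 0.2162 m. Q_A = (1/0.014)·0.2936·0.2162^(2/3)·√0.00047 = 0.1638 m³/s.
Channel B: For a triangular section with side slope z = 1.4: A = zy² = 1.4×0.678² = 0.6436 m²; P = 2y√(1+z²) = 2×0.678×1.72 = 2.333 m. Hydraulic radius R = A/P = 0.6436/2.333 = 0.2759 m. Q_B = (1/0.014)·0.6436·0.2759^(2/3)·√0.00047 = 0.4223 m³/s.
Q_A = 0.1638 m³/s vs Q_B = 0.4223 m³/s, so channel B carries more.

channel B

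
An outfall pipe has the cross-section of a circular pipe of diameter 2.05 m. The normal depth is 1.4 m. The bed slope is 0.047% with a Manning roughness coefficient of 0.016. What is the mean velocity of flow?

V = 0.966 m/s

For a circular section of diameter D = 2.05 m at depth y = 1.4 m, the central angle is θ = 2 arccos(1 − 2y/D) = 3.891 rad. Then A = (D²/8)(θ − sin θ) = 2.402 m² and P = Dθ/2 = 3.988 m.
Hydraulic radius R = A/P = 2.402/3.988 = 0.6022 m.
From Manning's equation, V = (1/n) R^(2/3) S^(1/2) = (1/0.016) × 0.6022^(2/3) × 0.00047^(1/2) = 0.966 m/s.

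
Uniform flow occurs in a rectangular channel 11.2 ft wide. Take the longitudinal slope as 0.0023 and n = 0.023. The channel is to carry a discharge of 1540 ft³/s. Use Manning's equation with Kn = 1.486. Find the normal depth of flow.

y_n = 17 ft

Manning's equation rearranged: A R^(2/3) = nQ / (1.486·√S) = 0.023 × 1540 / (1.486 × √0.0023) = 497.
Try y = 20.1 ft: A R^(2/3) = 602.6 — too large.
Try y = 12 ft: A R^(2/3) = 328.3 — too small.
Try y = 17 ft: A R^(2/3) = 496.6 — close enough.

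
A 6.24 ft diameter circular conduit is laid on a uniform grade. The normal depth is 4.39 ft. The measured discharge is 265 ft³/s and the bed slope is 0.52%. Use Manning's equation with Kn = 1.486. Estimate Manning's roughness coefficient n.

n = 0.014

For a circular section of diameter D = 6.24 ft at depth y = 4.39 ft, the central angle is θ = 2 arccos(1 − 2y/D) = 3.98 rad. Then A = (D²/8)(θ − sin θ) = 22.99 ft² and P = Dθ/2 = 12.42 ft.
Hydraulic radius R = A/P = 22.99/12.42 = 1.851 ft.
Rearranging Manning's equation: n = (1.486/Q) A R^(2/3) S^(1/2) = (1.486/265) × 22.99 × 1.851^(2/3) × √0.0052 = 0.014.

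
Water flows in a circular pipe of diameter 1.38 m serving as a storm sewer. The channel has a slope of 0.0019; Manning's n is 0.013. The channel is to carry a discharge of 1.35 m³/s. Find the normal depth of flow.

Manning's equation rearranged: A R^(2/3) = nQ / (1·√S) = 0.013 × 1.35 / (√0.0019) = 0.4026.
Trying y = 0.607 m: A R^(2/3) = 0.2943 — short.
Trying y = 0.827 m: A R^(2/3) = 0.4934 — over.
Trying y = 0.728 m: A R^(2/3) = 0.4025 — close enough.

y_n = 0.728 m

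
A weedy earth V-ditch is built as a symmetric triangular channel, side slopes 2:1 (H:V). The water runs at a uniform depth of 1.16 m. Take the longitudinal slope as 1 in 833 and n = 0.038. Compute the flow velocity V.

V = 0.589 m/s

For a triangular section with side slope z = 2: A = zy² = 2×1.16² = 2.691 m²; P = 2y√(1+z²) = 2×1.16×2.236 = 5.188 m.
Hydraulic radius R = A/P = 2.691/5.188 = 0.5188 m.
From Manning's equation, V = (1/n) R^(2/3) S^(1/2) = (1/0.038) × 0.5188^(2/3) × 0.0012^(1/2) = 0.589 m/s.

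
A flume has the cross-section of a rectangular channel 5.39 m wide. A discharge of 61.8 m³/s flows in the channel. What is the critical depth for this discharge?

For a rectangular channel, critical depth y_c = (q²/g)^(1/3) where q = Q/b = 61.8/5.39 = 11.47 m²/s.
So y_c = (11.47²/9.81)^(1/3) = 2.38 m.

y_c = 2.38 m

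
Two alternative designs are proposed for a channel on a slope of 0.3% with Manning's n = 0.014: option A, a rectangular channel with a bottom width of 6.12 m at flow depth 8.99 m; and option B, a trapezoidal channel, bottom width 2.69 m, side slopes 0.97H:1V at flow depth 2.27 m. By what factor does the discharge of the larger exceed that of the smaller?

7.48

Channel A: Flow area A = b·y = 6.12 × 8.99 = 55.02 m². Wetted perimeter P = b + 2y = 6.12 + 2×8.99 = 24.1 m. Hydraulic radius R = A/P = 55.02/24.1 = 2.283 m. Q_A = (1/0.014)·55.02·2.283^(2/3)·√0.003 = 373.2 m³/s.
Channel B: With bottom width b = 2.69 m and side slope z = 0.97: A = (b + zy)y = (2.69 + 0.97×2.27)×2.27 = 11.1 m²; P = b + 2y√(1+z²) = 2.69 + 2×2.27×1.393 = 9.015 m. Hydraulic radius R = A/P = 11.1/9.015 = 1.232 m. Q_B = (1/0.014)·11.1·1.232^(2/3)·√0.003 = 49.92 m³/s.
The larger discharge is 373.2 m³/s and the smaller is 49.92 m³/s; the ratio is 7.48.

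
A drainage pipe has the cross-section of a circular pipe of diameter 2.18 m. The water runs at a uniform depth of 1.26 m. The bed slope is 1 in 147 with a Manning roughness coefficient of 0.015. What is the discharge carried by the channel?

Q = 8.68 m³/s

For a circular section of diameter D = 2.18 m at depth y = 1.26 m, the central angle is θ = 2 arccos(1 − 2y/D) = 3.455 rad. Then A = (D²/8)(θ − sin θ) = 2.235 m² and P = Dθ/2 = 3.766 m.
Hydraulic radius R = A/P = 2.235/3.766 = 0.5936 m.
Manning's equation: Q = (1/n) A R^(2/3) S^(1/2) = (1/0.015) × 2.235 × 0.5936^(2/3) × 0.006803^(1/2) = 8.68 m³/s.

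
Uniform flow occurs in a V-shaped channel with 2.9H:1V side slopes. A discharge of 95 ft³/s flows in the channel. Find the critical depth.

At critical depth, Q² T / (g A³) = 1, i.e. A³/T = Q²/g = 95²/32.2 = 280.3.
At y = 2.93 ft: A³/T = 908 — over.
At y = 2.08 ft: A³/T = 163.7 — short.
At y = 2.32 ft: A³/T = 282.6 — ≈ 280.3.

y_c = 2.32 ft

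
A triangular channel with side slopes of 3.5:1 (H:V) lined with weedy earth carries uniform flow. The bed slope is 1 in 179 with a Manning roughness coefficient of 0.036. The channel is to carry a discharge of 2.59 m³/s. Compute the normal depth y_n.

Manning's equation rearranged: A R^(2/3) = nQ / (1·√S) = 0.036 × 2.59 / (√0.005587) = 1.247.
Trying y = 0.884 m: A R^(2/3) = 1.546 — too large.
Trying y = 0.568 m: A R^(2/3) = 0.4753 — too small.
Trying y = 0.816 m: A R^(2/3) = 1.249 — ≈ 1.247.

y_n = 0.816 m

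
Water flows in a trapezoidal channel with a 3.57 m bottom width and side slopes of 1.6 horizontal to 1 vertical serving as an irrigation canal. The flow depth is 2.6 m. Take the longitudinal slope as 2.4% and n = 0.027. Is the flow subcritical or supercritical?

supercritical

With bottom width b = 3.57 m and side slope z = 1.6: A = (b + zy)y = (3.57 + 1.6×2.6)×2.6 = 20.1 m²; P = b + 2y√(1+z²) = 3.57 + 2×2.6×1.887 = 13.38 m.
Hydraulic radius R = A/P = 20.1/13.38 = 1.502 m.
V = (1/n) R^(2/3) √S = (1/0.027) × 1.502^(2/3) × √0.024 = 7.525 m/s. Hydraulic depth D_h = A/T = 20.1/11.89 = 1.69 m.
Froude number Fr = V/√(g·D_h) = 7.525/√(9.81×1.69) = 1.85, which is greater than 1, so the flow is supercritical.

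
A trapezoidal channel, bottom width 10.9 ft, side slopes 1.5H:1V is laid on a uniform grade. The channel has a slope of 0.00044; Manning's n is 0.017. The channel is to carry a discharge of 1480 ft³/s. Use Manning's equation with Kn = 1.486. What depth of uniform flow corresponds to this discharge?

y_n = 9.99 ft

Manning's equation rearranged: A R^(2/3) = nQ / (1.486·√S) = 0.017 × 1480 / (1.486 × √0.00044) = 807.2.
Trying y = 11.4 ft: A R^(2/3) = 1070 — over.
Trying y = 8.58 ft: A R^(2/3) = 586.4 — short.
Trying y = 9.99 ft: A R^(2/3) = 806.8 — matches.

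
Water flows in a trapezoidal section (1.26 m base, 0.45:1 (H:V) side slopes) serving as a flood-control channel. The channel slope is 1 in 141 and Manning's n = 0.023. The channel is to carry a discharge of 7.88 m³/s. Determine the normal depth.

y_n = 1.5 m

Manning's equation rearranged: A R^(2/3) = nQ / (1·√S) = 0.023 × 7.88 / (√0.007092) = 2.152.
Trying y = 1.11 m: A R^(2/3) = 1.277 — low.
Trying y = 1.81 m: A R^(2/3) = 3.011 — high.
Trying y = 1.5 m: A R^(2/3) = 2.151 — ≈ 2.152.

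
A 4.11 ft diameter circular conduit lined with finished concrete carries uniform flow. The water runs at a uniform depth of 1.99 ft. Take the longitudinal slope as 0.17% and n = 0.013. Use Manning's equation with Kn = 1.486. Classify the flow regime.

subcritical

For a circular section of diameter D = 4.11 ft at depth y = 1.99 ft, the central angle is θ = 2 arccos(1 − 2y/D) = 3.078 rad. Then A = (D²/8)(θ − sin θ) = 6.366 ft² and P = Dθ/2 = 6.326 ft.
Hydraulic radius R = A/P = 6.366/6.326 = 1.006 ft.
V = (1.486/n) R^(2/3) √S = (1.486/0.013) × 1.006^(2/3) × √0.0017 = 4.733 ft/s. Hydraulic depth D_h = A/T = 6.366/4.108 = 1.55 ft.
Froude number Fr = V/√(g·D_h) = 4.733/√(32.2×1.55) = 0.67, which is less than 1, so the flow is subcritical.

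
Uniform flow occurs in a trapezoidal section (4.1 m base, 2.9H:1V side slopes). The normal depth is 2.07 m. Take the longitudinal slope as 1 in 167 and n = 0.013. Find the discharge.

Q = 144 m³/s

With bottom width b = 4.1 m and side slope z = 2.9: A = (b + zy)y = (4.1 + 2.9×2.07)×2.07 = 20.91 m²; P = b + 2y√(1+z²) = 4.1 + 2×2.07×3.068 = 16.8 m.
Hydraulic radius R = A/P = 20.91/16.8 = 1.245 m.
Manning's equation: Q = (1/n) A R^(2/3) S^(1/2) = (1/0.013) × 20.91 × 1.245^(2/3) × 0.005988^(1/2) = 144 m³/s.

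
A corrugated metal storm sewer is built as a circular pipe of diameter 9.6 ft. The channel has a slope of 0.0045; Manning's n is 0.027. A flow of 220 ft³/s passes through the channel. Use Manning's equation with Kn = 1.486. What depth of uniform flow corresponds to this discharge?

y_n = 4.57 ft

Manning's equation rearranged: A R^(2/3) = nQ / (1.486·√S) = 0.027 × 220 / (1.486 × √0.0045) = 59.59.
Try y = 3.54 ft: A R^(2/3) = 37.62 — low.
Try y = 5.1 ft: A R^(2/3) = 71.81 — high.
Try y = 4.57 ft: A R^(2/3) = 59.64 — close enough.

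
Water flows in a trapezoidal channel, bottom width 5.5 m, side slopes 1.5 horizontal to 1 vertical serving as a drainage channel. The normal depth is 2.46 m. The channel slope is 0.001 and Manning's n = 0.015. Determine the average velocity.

With bottom width b = 5.5 m and side slope z = 1.5: A = (b + zy)y = (5.5 + 1.5×2.46)×2.46 = 22.61 m²; P = b + 2y√(1+z²) = 5.5 + 2×2.46×1.803 = 14.37 m.
Hydraulic radius R = A/P = 22.61/14.37 = 1.573 m.
From Manning's equation, V = (1/n) R^(2/3) S^(1/2) = (1/0.015) × 1.573^(2/3) × 0.001^(1/2) = 2.85 m/s.

V = 2.85 m/s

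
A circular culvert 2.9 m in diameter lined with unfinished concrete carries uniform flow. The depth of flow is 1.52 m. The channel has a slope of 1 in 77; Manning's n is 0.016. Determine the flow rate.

Q = 20.5 m³/s

For a circular section of diameter D = 2.9 m at depth y = 1.52 m, the central angle is θ = 2 arccos(1 − 2y/D) = 3.238 rad. Then A = (D²/8)(θ − sin θ) = 3.506 m² and P = Dθ/2 = 4.695 m.
Hydraulic radius R = A/P = 3.506/4.695 = 0.7466 m.
Manning's equation: Q = (1/n) A R^(2/3) S^(1/2) = (1/0.016) × 3.506 × 0.7466^(2/3) × 0.01299^(1/2) = 20.5 m³/s.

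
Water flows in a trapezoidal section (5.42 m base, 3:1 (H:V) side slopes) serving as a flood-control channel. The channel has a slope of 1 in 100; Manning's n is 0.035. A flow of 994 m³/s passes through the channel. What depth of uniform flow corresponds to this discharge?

Manning's equation rearranged: A R^(2/3) = nQ / (1·√S) = 0.035 × 994 / (√0.01) = 347.9.
Trying y = 7.08 m: A R^(2/3) = 456.4 — over.
Trying y = 5 m: A R^(2/3) = 200.7 — short.
Trying y = 6.32 m: A R^(2/3) = 348 — close enough.

y_n = 6.32 m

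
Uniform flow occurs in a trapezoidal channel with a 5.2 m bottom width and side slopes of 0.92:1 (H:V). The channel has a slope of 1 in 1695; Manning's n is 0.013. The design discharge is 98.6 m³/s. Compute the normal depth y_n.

Manning's equation rearranged: A R^(2/3) = nQ / (1·√S) = 0.013 × 98.6 / (√0.00059) = 52.77.
Try y = 3.04 m: A R^(2/3) = 36.05 — short.
Try y = 3.73 m: A R^(2/3) = 52.78 — matches.

y_n = 3.73 m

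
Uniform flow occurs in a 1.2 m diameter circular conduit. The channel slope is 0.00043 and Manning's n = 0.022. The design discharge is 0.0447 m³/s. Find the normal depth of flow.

y_n = 0.248 m

Manning's equation rearranged: A R^(2/3) = nQ / (1·√S) = 0.022 × 0.0447 / (√0.00043) = 0.04742.
Trying y = 0.177 m: A R^(2/3) = 0.0238 — short.
Trying y = 0.278 m: A R^(2/3) = 0.05966 — over.
Trying y = 0.248 m: A R^(2/3) = 0.04743 — close enough.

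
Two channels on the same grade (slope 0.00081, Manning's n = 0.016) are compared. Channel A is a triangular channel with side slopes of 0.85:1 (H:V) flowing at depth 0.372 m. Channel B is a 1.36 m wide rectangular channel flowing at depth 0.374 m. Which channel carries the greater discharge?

Channel A: For a triangular section with side slope z = 0.85: A = zy² = 0.85×0.372² = 0.1176 m²; P = 2y√(1+z²) = 2×0.372×1.312 = 0.9765 m. Hydraulic radius R = A/P = 0.1176/0.9765 = 0.1205 m. Q_A = (1/0.016)·0.1176·0.1205^(2/3)·√0.00081 = 0.05103 m³/s.
Channel B: Flow area A = b·y = 1.36 × 0.374 = 0.5086 m². Wetted perimeter P = b + 2y = 1.36 + 2×0.374 = 2.108 m. Hydraulic radius R = A/P = 0.5086/2.108 = 0.2413 m. Q_B = (1/0.016)·0.5086·0.2413^(2/3)·√0.00081 = 0.3507 m³/s.
Q_A = 0.05103 m³/s vs Q_B = 0.3507 m³/s, so channel B carries more.

channel B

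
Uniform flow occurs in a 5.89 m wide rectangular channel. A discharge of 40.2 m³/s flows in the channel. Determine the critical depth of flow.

For a rectangular channel, critical depth y_c = (q²/g)^(1/3) where q = Q/b = 40.2/5.89 = 6.825 m²/s.
So y_c = (6.825²/9.81)^(1/3) = 1.68 m.

y_c = 1.68 m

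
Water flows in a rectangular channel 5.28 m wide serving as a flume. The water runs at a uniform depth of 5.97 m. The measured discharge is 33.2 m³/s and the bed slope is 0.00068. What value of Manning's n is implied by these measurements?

Flow area A = b·y = 5.28 × 5.97 = 31.52 m². Wetted perimeter P = b + 2y = 5.28 + 2×5.97 = 17.22 m.
Hydraulic radius R = A/P = 31.52/17.22 = 1.831 m.
Rearranging Manning's equation: n = (1/Q) A R^(2/3) S^(1/2) = (1/33.2) × 31.52 × 1.831^(2/3) × √0.00068 = 0.037.

n = 0.037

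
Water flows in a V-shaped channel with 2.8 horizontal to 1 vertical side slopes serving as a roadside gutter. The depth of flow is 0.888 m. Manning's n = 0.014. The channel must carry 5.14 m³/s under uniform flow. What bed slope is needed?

For a triangular section with side slope z = 2.8: A = zy² = 2.8×0.888² = 2.208 m²; P = 2y√(1+z²) = 2×0.888×2.973 = 5.28 m.
Hydraulic radius R = A/P = 2.208/5.28 = 0.4181 m.
From Manning's equation, S = [nQ / (1 A R^(2/3))]² = [0.014 × 5.14 / (1 × 2.208 × 0.4181^(2/3))]² = 0.0034.

S = 0.0034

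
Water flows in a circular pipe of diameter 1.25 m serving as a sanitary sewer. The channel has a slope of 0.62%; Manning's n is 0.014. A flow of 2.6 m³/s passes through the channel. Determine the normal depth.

Manning's equation rearranged: A R^(2/3) = nQ / (1·√S) = 0.014 × 2.6 / (√0.0062) = 0.4623.
Try y = 1.06 m: A R^(2/3) = 0.5813 — over.
Try y = 0.753 m: A R^(2/3) = 0.382 — short.
Try y = 0.86 m: A R^(2/3) = 0.4624 — close enough.

y_n = 0.86 m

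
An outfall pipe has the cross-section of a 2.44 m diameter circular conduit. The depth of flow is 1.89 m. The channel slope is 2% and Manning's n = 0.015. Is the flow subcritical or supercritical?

supercritical

For a circular section of diameter D = 2.44 m at depth y = 1.89 m, the central angle is θ = 2 arccos(1 − 2y/D) = 4.304 rad. Then A = (D²/8)(θ − sin θ) = 3.886 m² and P = Dθ/2 = 5.251 m.
Hydraulic radius R = A/P = 3.886/5.251 = 0.7401 m.
V = (1/n) R^(2/3) √S = (1/0.015) × 0.7401^(2/3) × √0.02 = 7.714 m/s. Hydraulic depth D_h = A/T = 3.886/2.039 = 1.906 m.
Froude number Fr = V/√(g·D_h) = 7.714/√(9.81×1.906) = 1.78, which is greater than 1, so the flow is supercritical.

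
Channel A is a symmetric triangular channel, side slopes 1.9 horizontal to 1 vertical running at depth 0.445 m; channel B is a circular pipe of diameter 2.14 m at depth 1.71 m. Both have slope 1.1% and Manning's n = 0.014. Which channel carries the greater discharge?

channel B

Channel A: For a triangular section with side slope z = 1.9: A = zy² = 1.9×0.445² = 0.3762 m²; P = 2y√(1+z²) = 2×0.445×2.147 = 1.911 m. Hydraulic radius R = A/P = 0.3762/1.911 = 0.1969 m. Q_A = (1/0.014)·0.3762·0.1969^(2/3)·√0.011 = 0.954 m³/s.
Channel B: For a circular section of diameter D = 2.14 m at depth y = 1.71 m, the central angle is θ = 2 arccos(1 − 2y/D) = 4.424 rad. Then A = (D²/8)(θ − sin θ) = 3.081 m² and P = Dθ/2 = 4.734 m. Hydraulic radius R = A/P = 3.081/4.734 = 0.6509 m. Q_B = (1/0.014)·3.081·0.6509^(2/3)·√0.011 = 17.34 m³/s.
Q_A = 0.954 m³/s vs Q_B = 17.34 m³/s, so channel B carries more.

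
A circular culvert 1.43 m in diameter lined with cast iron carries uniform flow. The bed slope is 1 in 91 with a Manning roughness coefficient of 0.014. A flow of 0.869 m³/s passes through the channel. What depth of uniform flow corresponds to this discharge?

y_n = 0.366 m

Manning's equation rearranged: A R^(2/3) = nQ / (1·√S) = 0.014 × 0.869 / (√0.01099) = 0.1161.
Trying y = 0.404 m: A R^(2/3) = 0.141 — high.
Trying y = 0.366 m: A R^(2/3) = 0.1161 — matches.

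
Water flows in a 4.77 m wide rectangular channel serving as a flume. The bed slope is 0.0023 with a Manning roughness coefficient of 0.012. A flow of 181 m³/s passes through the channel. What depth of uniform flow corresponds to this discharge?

y_n = 6.54 m

Manning's equation rearranged: A R^(2/3) = nQ / (1·√S) = 0.012 × 181 / (√0.0023) = 45.29.
Trying y = 5.28 m: A R^(2/3) = 35.07 — low.
Trying y = 7.72 m: A R^(2/3) = 54.93 — high.
Trying y = 6.54 m: A R^(2/3) = 45.26 — matches.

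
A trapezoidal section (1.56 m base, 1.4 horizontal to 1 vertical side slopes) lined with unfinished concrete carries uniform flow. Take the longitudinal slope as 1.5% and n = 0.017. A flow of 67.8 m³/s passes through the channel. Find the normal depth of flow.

y_n = 2.05 m

Manning's equation rearranged: A R^(2/3) = nQ / (1·√S) = 0.017 × 67.8 / (√0.015) = 9.411.
Try y = 1.57 m: A R^(2/3) = 5.284 — short.
Try y = 2.28 m: A R^(2/3) = 11.91 — over.
Try y = 2.05 m: A R^(2/3) = 9.407 — close enough.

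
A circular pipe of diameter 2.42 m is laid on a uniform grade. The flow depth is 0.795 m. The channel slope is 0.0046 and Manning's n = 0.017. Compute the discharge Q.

Q = 3.06 m³/s

For a circular section of diameter D = 2.42 m at depth y = 0.795 m, the central angle is θ = 2 arccos(1 − 2y/D) = 2.441 rad. Then A = (D²/8)(θ − sin θ) = 1.316 m² and P = Dθ/2 = 2.954 m.
Hydraulic radius R = A/P = 1.316/2.954 = 0.4453 m.
Manning's equation: Q = (1/n) A R^(2/3) S^(1/2) = (1/0.017) × 1.316 × 0.4453^(2/3) × 0.0046^(1/2) = 3.06 m³/s.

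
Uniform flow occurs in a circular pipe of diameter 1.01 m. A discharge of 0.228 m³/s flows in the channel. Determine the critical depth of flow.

y_c = 0.265 m

At critical depth, Q² T / (g A³) = 1, i.e. A³/T = Q²/g = 0.228²/9.81 = 0.005299.
At y = 0.306 m: A³/T = 0.009272 — too large.
At y = 0.188 m: A³/T = 0.001386 — too small.
At y = 0.265 m: A³/T = 0.005303 — matches.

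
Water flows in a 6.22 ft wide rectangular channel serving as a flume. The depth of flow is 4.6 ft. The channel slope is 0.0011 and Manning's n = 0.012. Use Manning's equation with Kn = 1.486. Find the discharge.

Q = 177 ft³/s

Flow area A = b·y = 6.22 × 4.6 = 28.61 ft². Wetted perimeter P = b + 2y = 6.22 + 2×4.6 = 15.42 ft.
Hydraulic radius R = A/P = 28.61/15.42 = 1.856 ft.
Manning's equation: Q = (1.486/n) A R^(2/3) S^(1/2) = (1.486/0.012) × 28.61 × 1.856^(2/3) × 0.0011^(1/2) = 177 ft³/s.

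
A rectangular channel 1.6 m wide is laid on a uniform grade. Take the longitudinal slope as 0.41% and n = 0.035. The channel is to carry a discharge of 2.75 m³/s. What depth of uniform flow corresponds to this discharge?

y_n = 1.46 m

Manning's equation rearranged: A R^(2/3) = nQ / (1·√S) = 0.035 × 2.75 / (√0.0041) = 1.503.
Try y = 1.28 m: A R^(2/3) = 1.277 — short.
Try y = 1.86 m: A R^(2/3) = 2.02 — over.
Try y = 1.46 m: A R^(2/3) = 1.504 — ≈ 1.503.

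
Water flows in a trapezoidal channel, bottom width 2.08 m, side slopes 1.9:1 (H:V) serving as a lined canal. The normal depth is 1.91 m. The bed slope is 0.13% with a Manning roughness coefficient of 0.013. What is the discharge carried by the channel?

Q = 31.5 m³/s

With bottom width b = 2.08 m and side slope z = 1.9: A = (b + zy)y = (2.08 + 1.9×1.91)×1.91 = 10.9 m²; P = b + 2y√(1+z²) = 2.08 + 2×1.91×2.147 = 10.28 m.
Hydraulic radius R = A/P = 10.9/10.28 = 1.061 m.
Manning's equation: Q = (1/n) A R^(2/3) S^(1/2) = (1/0.013) × 10.9 × 1.061^(2/3) × 0.0013^(1/2) = 31.5 m³/s.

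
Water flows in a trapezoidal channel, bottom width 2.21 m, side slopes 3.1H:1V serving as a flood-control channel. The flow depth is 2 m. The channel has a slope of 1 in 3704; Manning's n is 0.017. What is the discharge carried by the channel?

Q = 17.4 m³/s

With bottom width b = 2.21 m and side slope z = 3.1: A = (b + zy)y = (2.21 + 3.1×2)×2 = 16.82 m²; P = b + 2y√(1+z²) = 2.21 + 2×2×3.257 = 15.24 m.
Hydraulic radius R = A/P = 16.82/15.24 = 1.104 m.
Manning's equation: Q = (1/n) A R^(2/3) S^(1/2) = (1/0.017) × 16.82 × 1.104^(2/3) × 0.00027^(1/2) = 17.4 m³/s.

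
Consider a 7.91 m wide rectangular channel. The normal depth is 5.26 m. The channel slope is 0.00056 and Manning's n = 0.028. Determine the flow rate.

Q = 60.5 m³/s

Flow area A = b·y = 7.91 × 5.26 = 41.61 m². Wetted perimeter P = b + 2y = 7.91 + 2×5.26 = 18.43 m.
Hydraulic radius R = A/P = 41.61/18.43 = 2.258 m.
Manning's equation: Q = (1/n) A R^(2/3) S^(1/2) = (1/0.028) × 41.61 × 2.258^(2/3) × 0.00056^(1/2) = 60.5 m³/s.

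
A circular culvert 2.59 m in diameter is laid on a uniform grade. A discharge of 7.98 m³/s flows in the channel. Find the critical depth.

y_c = 1.27 m

At critical depth, Q² T / (g A³) = 1, i.e. A³/T = Q²/g = 7.98²/9.81 = 6.491.
At y = 1.06 m: A³/T = 3.279 — short.
At y = 1.58 m: A³/T = 15.1 — over.
At y = 1.27 m: A³/T = 6.551 — close enough.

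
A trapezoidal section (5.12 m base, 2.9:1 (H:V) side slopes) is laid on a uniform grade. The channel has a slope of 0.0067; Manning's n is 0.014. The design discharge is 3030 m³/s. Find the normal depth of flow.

Manning's equation rearranged: A R^(2/3) = nQ / (1·√S) = 0.014 × 3030 / (√0.0067) = 518.2.
Try y = 5.2 m: A R^(2/3) = 210.5 — too small.
Try y = 7.59 m: A R^(2/3) = 517.5 — ≈ 518.2.

y_n = 7.59 m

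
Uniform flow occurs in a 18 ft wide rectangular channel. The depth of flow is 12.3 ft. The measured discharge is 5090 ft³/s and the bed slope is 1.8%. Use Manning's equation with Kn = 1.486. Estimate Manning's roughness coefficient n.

n = 0.026

Flow area A = b·y = 18 × 12.3 = 221.4 ft². Wetted perimeter P = b + 2y = 18 + 2×12.3 = 42.6 ft.
Hydraulic radius R = A/P = 221.4/42.6 = 5.197 ft.
Rearranging Manning's equation: n = (1.486/Q) A R^(2/3) S^(1/2) = (1.486/5090) × 221.4 × 5.197^(2/3) × √0.018 = 0.026.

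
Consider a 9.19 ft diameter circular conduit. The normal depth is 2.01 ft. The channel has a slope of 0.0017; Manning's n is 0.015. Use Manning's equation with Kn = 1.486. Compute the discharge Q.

Q = 49.5 ft³/s

For a circular section of diameter D = 9.19 ft at depth y = 2.01 ft, the central angle is θ = 2 arccos(1 − 2y/D) = 1.947 rad. Then A = (D²/8)(θ − sin θ) = 10.73 ft² and P = Dθ/2 = 8.945 ft.
Hydraulic radius R = A/P = 10.73/8.945 = 1.2 ft.
Manning's equation: Q = (1.486/n) A R^(2/3) S^(1/2) = (1.486/0.015) × 10.73 × 1.2^(2/3) × 0.0017^(1/2) = 49.5 ft³/s.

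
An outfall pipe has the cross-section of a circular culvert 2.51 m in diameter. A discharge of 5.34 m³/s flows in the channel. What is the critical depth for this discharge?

At critical depth, Q² T / (g A³) = 1, i.e. A³/T = Q²/g = 5.34²/9.81 = 2.907.
Trying y = 1.29 m: A³/T = 6.702 — high.
Trying y = 0.797 m: A³/T = 1.054 — low.
Trying y = 1.04 m: A³/T = 2.939 — matches.

y_c = 1.04 m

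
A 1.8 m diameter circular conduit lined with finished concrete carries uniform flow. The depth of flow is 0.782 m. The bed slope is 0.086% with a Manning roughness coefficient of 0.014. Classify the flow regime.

For a circular section of diameter D = 1.8 m at depth y = 0.782 m, the central angle is θ = 2 arccos(1 − 2y/D) = 2.879 rad. Then A = (D²/8)(θ − sin θ) = 1.061 m² and P = Dθ/2 = 2.591 m.
Hydraulic radius R = A/P = 1.061/2.591 = 0.4094 m.
V = (1/n) R^(2/3) √S = (1/0.014) × 0.4094^(2/3) × √0.00086 = 1.155 m/s. Hydraulic depth D_h = A/T = 1.061/1.784 = 0.5943 m.
Froude number Fr = V/√(g·D_h) = 1.155/√(9.81×0.5943) = 0.478, which is less than 1, so the flow is subcritical.

subcritical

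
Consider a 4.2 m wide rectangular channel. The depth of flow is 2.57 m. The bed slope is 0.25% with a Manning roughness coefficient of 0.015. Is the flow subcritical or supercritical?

subcritical

Flow area A = b·y = 4.2 × 2.57 = 10.79 m². Wetted perimeter P = b + 2y = 4.2 + 2×2.57 = 9.34 m.
Hydraulic radius R = A/P = 10.79/9.34 = 1.156 m.
V = (1/n) R^(2/3) √S = (1/0.015) × 1.156^(2/3) × √0.0025 = 3.671 m/s. Hydraulic depth D_h = A/T = 10.79/4.2 = 2.57 m.
Froude number Fr = V/√(g·D_h) = 3.671/√(9.81×2.57) = 0.731, which is less than 1, so the flow is subcritical.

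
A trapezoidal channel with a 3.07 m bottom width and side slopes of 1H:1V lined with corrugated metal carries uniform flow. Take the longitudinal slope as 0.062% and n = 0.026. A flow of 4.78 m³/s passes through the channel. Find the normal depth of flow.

Manning's equation rearranged: A R^(2/3) = nQ / (1·√S) = 0.026 × 4.78 / (√0.00062) = 4.991.
At y = 1.63 m: A R^(2/3) = 7.648 — too large.
At y = 1.14 m: A R^(2/3) = 4.006 — too small.
At y = 1.29 m: A R^(2/3) = 4.996 — ≈ 4.991.

y_n = 1.29 m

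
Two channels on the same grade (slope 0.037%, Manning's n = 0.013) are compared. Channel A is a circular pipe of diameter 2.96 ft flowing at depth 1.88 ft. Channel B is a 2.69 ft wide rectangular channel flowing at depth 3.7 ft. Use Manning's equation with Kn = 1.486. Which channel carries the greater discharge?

channel B

Channel A: For a circular section of diameter D = 2.96 ft at depth y = 1.88 ft, the central angle is θ = 2 arccos(1 − 2y/D) = 3.689 rad. Then A = (D²/8)(θ − sin θ) = 4.61 ft² and P = Dθ/2 = 5.46 ft. Hydraulic radius R = A/P = 4.61/5.46 = 0.8444 ft. Q_A = (1.486/0.013)·4.61·0.8444^(2/3)·√0.00037 = 9.056 ft³/s.
Channel B: Flow area A = b·y = 2.69 × 3.7 = 9.953 ft². Wetted perimeter P = b + 2y = 2.69 + 2×3.7 = 10.09 ft. Hydraulic radius R = A/P = 9.953/10.09 = 0.9864 ft. Q_B = (1.486/0.013)·9.953·0.9864^(2/3)·√0.00037 = 21.69 ft³/s.
Q_A = 9.056 ft³/s vs Q_B = 21.69 ft³/s, so channel B carries more.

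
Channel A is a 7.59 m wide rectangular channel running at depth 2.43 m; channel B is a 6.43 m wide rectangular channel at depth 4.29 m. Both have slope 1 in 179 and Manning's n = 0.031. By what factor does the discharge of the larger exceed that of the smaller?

1.73

Channel A: Flow area A = b·y = 7.59 × 2.43 = 18.44 m². Wetted perimeter P = b + 2y = 7.59 + 2×2.43 = 12.45 m. Hydraulic radius R = A/P = 18.44/12.45 = 1.481 m. Q_A = (1/0.031)·18.44·1.481^(2/3)·√0.005587 = 57.79 m³/s.
Channel B: Flow area A = b·y = 6.43 × 4.29 = 27.58 m². Wetted perimeter P = b + 2y = 6.43 + 2×4.29 = 15.01 m. Hydraulic radius R = A/P = 27.58/15.01 = 1.838 m. Q_B = (1/0.031)·27.58·1.838^(2/3)·√0.005587 = 99.79 m³/s.
The larger discharge is 99.79 m³/s and the smaller is 57.79 m³/s; the ratio is 1.73.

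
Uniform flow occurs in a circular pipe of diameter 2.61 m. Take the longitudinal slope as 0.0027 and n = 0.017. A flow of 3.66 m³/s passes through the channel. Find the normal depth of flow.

Manning's equation rearranged: A R^(2/3) = nQ / (1·√S) = 0.017 × 3.66 / (√0.0027) = 1.197.
Trying y = 0.775 m: A R^(2/3) = 0.7727 — short.
Trying y = 1.19 m: A R^(2/3) = 1.716 — over.
Trying y = 0.976 m: A R^(2/3) = 1.198 — ≈ 1.197.

y_n = 0.976 m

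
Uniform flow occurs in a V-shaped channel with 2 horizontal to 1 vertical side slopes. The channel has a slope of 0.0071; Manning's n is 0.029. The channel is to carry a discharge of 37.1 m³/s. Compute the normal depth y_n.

y_n = 2.45 m

Manning's equation rearranged: A R^(2/3) = nQ / (1·√S) = 0.029 × 37.1 / (√0.0071) = 12.77.
Trying y = 1.72 m: A R^(2/3) = 4.967 — short.
Trying y = 2.76 m: A R^(2/3) = 17.53 — over.
Trying y = 2.45 m: A R^(2/3) = 12.76 — matches.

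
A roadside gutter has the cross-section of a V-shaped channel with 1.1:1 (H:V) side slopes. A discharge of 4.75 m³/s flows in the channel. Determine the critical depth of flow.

y_c = 1.31 m

At critical depth, Q² T / (g A³) = 1, i.e. A³/T = Q²/g = 4.75²/9.81 = 2.3.
At y = 1.58 m: A³/T = 5.957 — too large.
At y = 1.31 m: A³/T = 2.334 — ≈ 2.3.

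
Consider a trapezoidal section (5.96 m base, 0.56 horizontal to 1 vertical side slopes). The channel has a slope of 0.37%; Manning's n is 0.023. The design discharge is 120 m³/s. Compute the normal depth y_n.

Manning's equation rearranged: A R^(2/3) = nQ / (1·√S) = 0.023 × 120 / (√0.0037) = 45.37.
At y = 2.78 m: A R^(2/3) = 29.7 — low.
At y = 4.57 m: A R^(2/3) = 69.18 — high.
At y = 3.58 m: A R^(2/3) = 45.46 — ≈ 45.37.

y_n = 3.58 m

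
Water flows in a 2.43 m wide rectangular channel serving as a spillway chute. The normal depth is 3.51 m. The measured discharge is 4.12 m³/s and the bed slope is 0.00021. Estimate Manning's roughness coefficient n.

n = 0.028

Flow area A = b·y = 2.43 × 3.51 = 8.529 m². Wetted perimeter P = b + 2y = 2.43 + 2×3.51 = 9.45 m.
Hydraulic radius R = A/P = 8.529/9.45 = 0.9026 m.
Rearranging Manning's equation: n = (1/Q) A R^(2/3) S^(1/2) = (1/4.12) × 8.529 × 0.9026^(2/3) × √0.00021 = 0.028.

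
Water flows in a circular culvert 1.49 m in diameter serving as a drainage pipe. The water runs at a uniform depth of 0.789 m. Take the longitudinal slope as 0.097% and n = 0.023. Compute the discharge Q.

Q = 0.673 m³/s

For a circular section of diameter D = 1.49 m at depth y = 0.789 m, the central angle is θ = 2 arccos(1 − 2y/D) = 3.26 rad. Then A = (D²/8)(θ − sin θ) = 0.9374 m² and P = Dθ/2 = 2.429 m.
Hydraulic radius R = A/P = 0.9374/2.429 = 0.386 m.
Manning's equation: Q = (1/n) A R^(2/3) S^(1/2) = (1/0.023) × 0.9374 × 0.386^(2/3) × 0.00097^(1/2) = 0.673 m³/s.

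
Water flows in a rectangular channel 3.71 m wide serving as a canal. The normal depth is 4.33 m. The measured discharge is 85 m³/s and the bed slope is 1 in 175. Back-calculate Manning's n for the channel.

Flow area A = b·y = 3.71 × 4.33 = 16.06 m². Wetted perimeter P = b + 2y = 3.71 + 2×4.33 = 12.37 m.
Hydraulic radius R = A/P = 16.06/12.37 = 1.299 m.
Rearranging Manning's equation: n = (1/Q) A R^(2/3) S^(1/2) = (1/85) × 16.06 × 1.299^(2/3) × √0.005714 = 0.017.

n = 0.017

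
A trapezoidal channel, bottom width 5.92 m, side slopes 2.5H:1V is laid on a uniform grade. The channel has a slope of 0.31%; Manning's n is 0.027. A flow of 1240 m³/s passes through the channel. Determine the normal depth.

Manning's equation rearranged: A R^(2/3) = nQ / (1·√S) = 0.027 × 1240 / (√0.0031) = 601.3.
At y = 6.66 m: A R^(2/3) = 352.9 — low.
At y = 10.1 m: A R^(2/3) = 947.3 — high.
At y = 8.35 m: A R^(2/3) = 600.5 — close enough.

y_n = 8.35 m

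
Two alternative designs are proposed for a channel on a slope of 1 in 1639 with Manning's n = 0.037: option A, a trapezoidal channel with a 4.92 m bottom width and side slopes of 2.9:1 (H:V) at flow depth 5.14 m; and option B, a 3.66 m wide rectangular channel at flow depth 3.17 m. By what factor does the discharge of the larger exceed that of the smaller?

15.8

Channel A: With bottom width b = 4.92 m and side slope z = 2.9: A = (b + zy)y = (4.92 + 2.9×5.14)×5.14 = 101.9 m²; P = b + 2y√(1+z²) = 4.92 + 2×5.14×3.068 = 36.45 m. Hydraulic radius R = A/P = 101.9/36.45 = 2.795 m. Q_A = (1/0.037)·101.9·2.795^(2/3)·√0.0006101 = 135 m³/s.
Channel B: Flow area A = b·y = 3.66 × 3.17 = 11.6 m². Wetted perimeter P = b + 2y = 3.66 + 2×3.17 = 10 m. Hydraulic radius R = A/P = 11.6/10 = 1.16 m. Q_B = (1/0.037)·11.6·1.16^(2/3)·√0.0006101 = 8.552 m³/s.
The larger discharge is 135 m³/s and the smaller is 8.552 m³/s; the ratio is 15.8.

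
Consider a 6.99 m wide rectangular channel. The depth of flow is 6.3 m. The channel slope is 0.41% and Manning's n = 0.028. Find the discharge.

Q = 173 m³/s

Flow area A = b·y = 6.99 × 6.3 = 44.04 m². Wetted perimeter P = b + 2y = 6.99 + 2×6.3 = 19.59 m.
Hydraulic radius R = A/P = 44.04/19.59 = 2.248 m.
Manning's equation: Q = (1/n) A R^(2/3) S^(1/2) = (1/0.028) × 44.04 × 2.248^(2/3) × 0.0041^(1/2) = 173 m³/s.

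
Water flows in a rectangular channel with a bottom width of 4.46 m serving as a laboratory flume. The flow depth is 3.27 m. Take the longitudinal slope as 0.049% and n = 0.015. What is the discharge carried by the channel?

Flow area A = b·y = 4.46 × 3.27 = 14.58 m². Wetted perimeter P = b + 2y = 4.46 + 2×3.27 = 11 m.
Hydraulic radius R = A/P = 14.58/11 = 1.326 m.
Manning's equation: Q = (1/n) A R^(2/3) S^(1/2) = (1/0.015) × 14.58 × 1.326^(2/3) × 0.00049^(1/2) = 26 m³/s.

Q = 26 m³/s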